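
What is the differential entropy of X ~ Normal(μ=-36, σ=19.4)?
4.3842 nats

We have X ~ Normal(μ=-36, σ=19.4).

The differential entropy measures the uncertainty or information content of the distribution.

For a Normal distribution with μ=-36, σ=19.4:
h(X) = 4.3842 nats

(In bits, this would be 6.3251 bits.)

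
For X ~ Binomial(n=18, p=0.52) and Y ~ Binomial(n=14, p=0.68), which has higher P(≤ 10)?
X has higher probability (P(X ≤ 10) = 0.7032 > P(Y ≤ 10) = 0.7032)

Compute P(≤ 10) for each distribution:

X ~ Binomial(n=18, p=0.52):
P(X ≤ 10) = 0.7032

Y ~ Binomial(n=14, p=0.68):
P(Y ≤ 10) = 0.7032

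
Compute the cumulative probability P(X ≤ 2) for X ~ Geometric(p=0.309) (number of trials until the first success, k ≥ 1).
0.522519

We have X ~ Geometric(p=0.309) (number of trials until the first success, k ≥ 1).

The CDF gives us P(X ≤ k).

Using the CDF:
P(X ≤ 2) = 0.522519

This means there's approximately a 52.3% chance that X is at most 2.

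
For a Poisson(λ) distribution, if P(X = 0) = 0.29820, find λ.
λ = 1.2100

For a Poisson(λ) distribution, the PMF at 0 is:
P(X = 0) = λ^0 e^(-λ) / 0! = e^(-λ)

Given P(X = 0) = 0.29820:
e^(-λ) = 0.29820
-λ = ln(0.29820)
λ = -ln(0.29820) = 1.2100

Verification: e^(-1.2100) = 0.29820 ✓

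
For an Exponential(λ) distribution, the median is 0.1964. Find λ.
λ = 3.5293

For X ~ Exponential(λ), the CDF is F(x) = 1 - e^(-λx).
The median m satisfies F(m) = 0.5:
1 - e^(-λm) = 0.5
e^(-λm) = 0.5
λm = ln(2)
m = ln(2) / λ

Given m = 0.1964:
λ = ln(2) / 0.1964 = 0.693147 / 0.1964 = 3.5293

Verification: ln(2) / 3.5293 = 0.1964 ✓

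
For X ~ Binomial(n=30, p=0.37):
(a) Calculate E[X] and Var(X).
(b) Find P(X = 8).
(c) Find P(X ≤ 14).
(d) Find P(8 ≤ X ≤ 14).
(a) E[X] = 11.1000, Var(X) = 6.9930
(b) P(X = 8) = 0.079155
(c) P(X ≤ 14) = 0.899378
(d) P(8 ≤ X ≤ 14) = 0.815642

We have X ~ Binomial(n=30, p=0.37).

(a) Moments:
E[X] = 11.1000
Var(X) = 6.9930
σ = √Var(X) = 2.6444

(b) Point probability using PMF:
P(X = 8) = 0.079155

(c) Cumulative probability using CDF:
P(X ≤ 14) = F(14) = 0.899378

(d) Range probability:
P(8 ≤ X ≤ 14) = P(X ≤ 14) - P(X ≤ 7)
                   = F(14) - F(7)
                   = 0.899378 - 0.083736
                   = 0.815642

This means approximately 81.6% of outcomes fall in the interval [8, 14].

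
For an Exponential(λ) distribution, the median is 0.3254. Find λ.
λ = 2.1301

For X ~ Exponential(λ), the CDF is F(x) = 1 - e^(-λx).
The median m satisfies F(m) = 0.5:
1 - e^(-λm) = 0.5
e^(-λm) = 0.5
λm = ln(2)
m = ln(2) / λ

Given m = 0.3254:
λ = ln(2) / 0.3254 = 0.693147 / 0.3254 = 2.1301

Verification: ln(2) / 2.1301 = 0.3254 ✓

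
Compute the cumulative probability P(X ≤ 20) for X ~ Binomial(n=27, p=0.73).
0.622116

We have X ~ Binomial(n=27, p=0.73).

The CDF gives us P(X ≤ k).

Using the CDF:
P(X ≤ 20) = 0.622116

This means there's approximately a 62.2% chance that X is at most 20.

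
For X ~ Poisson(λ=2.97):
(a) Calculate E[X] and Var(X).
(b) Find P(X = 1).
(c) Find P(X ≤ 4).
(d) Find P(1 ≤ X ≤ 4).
(a) E[X] = 2.9700, Var(X) = 2.9700
(b) P(X = 1) = 0.152371
(c) P(X ≤ 4) = 0.820279
(d) P(1 ≤ X ≤ 4) = 0.768975

We have X ~ Poisson(λ=2.97).

(a) Moments:
E[X] = 2.9700
Var(X) = 2.9700
σ = √Var(X) = 1.7234

(b) Point probability using PMF:
P(X = 1) = 0.152371

(c) Cumulative probability using CDF:
P(X ≤ 4) = F(4) = 0.820279

(d) Range probability:
P(1 ≤ X ≤ 4) = P(X ≤ 4) - P(X ≤ 0)
                   = F(4) - F(0)
                   = 0.820279 - 0.051303
                   = 0.768975

This means approximately 76.9% of outcomes fall in the interval [1, 4].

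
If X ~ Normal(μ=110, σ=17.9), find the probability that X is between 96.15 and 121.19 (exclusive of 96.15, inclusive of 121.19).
0.514519

We have X ~ Normal(μ=110, σ=17.9).

To find P(96.15 < X ≤ 121.19), we use:
P(96.15 < X ≤ 121.19) = P(X ≤ 121.19) - P(X ≤ 96.15)
                 = F(121.19) - F(96.15)
                 = 0.734060 - 0.219541
                 = 0.514519

So there's approximately a 51.5% chance that X falls in this range.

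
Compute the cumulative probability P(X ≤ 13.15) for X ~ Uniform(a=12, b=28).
0.071875

We have X ~ Uniform(a=12, b=28).

The CDF gives us P(X ≤ k).

Using the CDF:
P(X ≤ 13.15) = 0.071875

This means there's approximately a 7.2% chance that X is at most 13.15.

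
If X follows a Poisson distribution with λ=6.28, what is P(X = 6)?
0.159609

We have X ~ Poisson(λ=6.28).

For a Poisson distribution, the PMF gives us the probability of each outcome.

Using the PMF formula:
P(X = 6) = 0.159609

Rounded to 4 decimal places: 0.1596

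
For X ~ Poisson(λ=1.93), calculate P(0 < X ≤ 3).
0.724380

We have X ~ Poisson(λ=1.93).

To find P(0 < X ≤ 3), we use:
P(0 < X ≤ 3) = P(X ≤ 3) - P(X ≤ 0)
                 = F(3) - F(0)
                 = 0.869529 - 0.145148
                 = 0.724380

So there's approximately a 72.4% chance that X falls in this range.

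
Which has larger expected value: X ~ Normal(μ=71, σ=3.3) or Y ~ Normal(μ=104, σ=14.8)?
Y has larger mean (104.0000 > 71.0000)

Compute the expected value for each distribution:

X ~ Normal(μ=71, σ=3.3):
E[X] = 71.0000

Y ~ Normal(μ=104, σ=14.8):
E[Y] = 104.0000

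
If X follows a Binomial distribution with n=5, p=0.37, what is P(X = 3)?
0.201042

We have X ~ Binomial(n=5, p=0.37).

For a Binomial distribution, the PMF gives us the probability of each outcome.

Using the PMF formula:
P(X = 3) = 0.201042

Rounded to 4 decimal places: 0.2010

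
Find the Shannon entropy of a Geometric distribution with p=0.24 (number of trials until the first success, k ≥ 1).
2.2962 nats

We have X ~ Geometric(p=0.24) (number of trials until the first success, k ≥ 1).

The Shannon entropy measures the uncertainty or information content of the distribution.

For a Geometric distribution with p=0.24 (number of trials until the first success, k ≥ 1):
H(X) = 2.2962 nats

(In bits, this would be 3.3127 bits.)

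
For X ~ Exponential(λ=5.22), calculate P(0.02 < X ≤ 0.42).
0.789216

We have X ~ Exponential(λ=5.22).

To find P(0.02 < X ≤ 0.42), we use:
P(0.02 < X ≤ 0.42) = P(X ≤ 0.42) - P(X ≤ 0.02)
                 = F(0.42) - F(0.02)
                 = 0.888352 - 0.099135
                 = 0.789216

So there's approximately a 78.9% chance that X falls in this range.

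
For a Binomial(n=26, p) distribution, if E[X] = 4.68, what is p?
p = 0.18

For a Binomial(n, p) distribution:
E[X] = n × p

Given n = 26 and E[X] = 4.68:
4.68 = 26 × p
p = 4.68 / 26 = 0.18

Verification: Binomial(26, 0.18) has E[X] = 4.68 ✓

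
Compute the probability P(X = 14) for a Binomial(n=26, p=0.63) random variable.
0.098642

We have X ~ Binomial(n=26, p=0.63).

For a Binomial distribution, the PMF gives us the probability of each outcome.

Using the PMF formula:
P(X = 14) = 0.098642

Rounded to 4 decimal places: 0.0986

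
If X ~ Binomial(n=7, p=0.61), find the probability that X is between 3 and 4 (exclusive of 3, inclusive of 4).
0.287463

We have X ~ Binomial(n=7, p=0.61).

To find P(3 < X ≤ 4), we use:
P(3 < X ≤ 4) = P(X ≤ 4) - P(X ≤ 3)
                 = F(4) - F(3)
                 = 0.558149 - 0.270687
                 = 0.287463

So there's approximately a 28.7% chance that X falls in this range.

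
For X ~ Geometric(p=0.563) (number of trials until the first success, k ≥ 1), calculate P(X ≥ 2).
0.437000

We have X ~ Geometric(p=0.563) (number of trials until the first success, k ≥ 1).

For discrete distributions, P(X ≥ 2) = 1 - P(X ≤ 1).

P(X ≤ 1) = 0.563000
P(X ≥ 2) = 1 - 0.563000 = 0.437000

So there's approximately a 43.7% chance that X is at least 2.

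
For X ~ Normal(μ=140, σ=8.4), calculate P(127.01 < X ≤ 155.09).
0.902786

We have X ~ Normal(μ=140, σ=8.4).

To find P(127.01 < X ≤ 155.09), we use:
P(127.01 < X ≤ 155.09) = P(X ≤ 155.09) - P(X ≤ 127.01)
                 = F(155.09) - F(127.01)
                 = 0.963787 - 0.061001
                 = 0.902786

So there's approximately a 90.3% chance that X falls in this range.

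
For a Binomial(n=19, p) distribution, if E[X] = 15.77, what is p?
p = 0.83

For a Binomial(n, p) distribution:
E[X] = n × p

Given n = 19 and E[X] = 15.77:
15.77 = 19 × p
p = 15.77 / 19 = 0.83

Verification: Binomial(19, 0.83) has E[X] = 15.77 ✓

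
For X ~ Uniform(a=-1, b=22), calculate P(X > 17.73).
0.185652

We have X ~ Uniform(a=-1, b=22).

P(X > 17.73) = 1 - P(X ≤ 17.73)
                = 1 - F(17.73)
                = 1 - 0.814348
                = 0.185652

So there's approximately a 18.6% chance that X exceeds 17.73.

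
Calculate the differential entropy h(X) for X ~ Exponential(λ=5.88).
-0.7716 nats

We have X ~ Exponential(λ=5.88).

The differential entropy measures the uncertainty or information content of the distribution.

For an Exponential distribution with λ=5.88:
h(X) = -0.7716 nats

(In bits, this would be -1.1131 bits.)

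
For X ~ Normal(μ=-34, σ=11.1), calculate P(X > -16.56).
0.058071

We have X ~ Normal(μ=-34, σ=11.1).

P(X > -16.56) = 1 - P(X ≤ -16.56)
                = 1 - F(-16.56)
                = 1 - 0.941929
                = 0.058071

So there's approximately a 5.8% chance that X exceeds -16.56.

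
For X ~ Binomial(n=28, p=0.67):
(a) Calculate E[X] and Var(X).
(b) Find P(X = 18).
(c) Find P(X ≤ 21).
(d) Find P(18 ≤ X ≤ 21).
(a) E[X] = 18.7600, Var(X) = 6.1908
(b) P(X = 18) = 0.148772
(c) P(X ≤ 21) = 0.866014
(d) P(18 ≤ X ≤ 21) = 0.565334

We have X ~ Binomial(n=28, p=0.67).

(a) Moments:
E[X] = 18.7600
Var(X) = 6.1908
σ = √Var(X) = 2.4881

(b) Point probability using PMF:
P(X = 18) = 0.148772

(c) Cumulative probability using CDF:
P(X ≤ 21) = F(21) = 0.866014

(d) Range probability:
P(18 ≤ X ≤ 21) = P(X ≤ 21) - P(X ≤ 17)
                   = F(21) - F(17)
                   = 0.866014 - 0.300680
                   = 0.565334

This means approximately 56.5% of outcomes fall in the interval [18, 21].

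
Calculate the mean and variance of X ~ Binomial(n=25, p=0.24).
E[X] = 6.0000, Var(X) = 4.5600

We have X ~ Binomial(n=25, p=0.24).

For a Binomial distribution with n=25, p=0.24:

Expected value:
E[X] = 6.0000

Variance:
Var(X) = 4.5600

Standard deviation:
σ = √Var(X) = 2.1354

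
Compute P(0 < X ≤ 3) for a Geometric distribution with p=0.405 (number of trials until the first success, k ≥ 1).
0.789355

We have X ~ Geometric(p=0.405) (number of trials until the first success, k ≥ 1).

To find P(0 < X ≤ 3), we use:
P(0 < X ≤ 3) = P(X ≤ 3) - P(X ≤ 0)
                 = F(3) - F(0)
                 = 0.789355 - 0.000000
                 = 0.789355

So there's approximately a 78.9% chance that X falls in this range.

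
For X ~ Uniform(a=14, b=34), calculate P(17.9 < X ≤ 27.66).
0.488000

We have X ~ Uniform(a=14, b=34).

To find P(17.9 < X ≤ 27.66), we use:
P(17.9 < X ≤ 27.66) = P(X ≤ 27.66) - P(X ≤ 17.9)
                 = F(27.66) - F(17.9)
                 = 0.683000 - 0.195000
                 = 0.488000

So there's approximately a 48.8% chance that X falls in this range.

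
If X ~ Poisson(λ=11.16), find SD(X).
3.3407

We have X ~ Poisson(λ=11.16).

For a Poisson distribution with λ=11.16:
σ = √Var(X) = 3.3407

The standard deviation is the square root of the variance.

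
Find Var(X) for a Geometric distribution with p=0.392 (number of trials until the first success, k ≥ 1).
3.9567

We have X ~ Geometric(p=0.392) (number of trials until the first success, k ≥ 1).

For a Geometric distribution with p=0.392 (number of trials until the first success, k ≥ 1):
Var(X) = 3.9567

The variance measures the spread of the distribution around the mean.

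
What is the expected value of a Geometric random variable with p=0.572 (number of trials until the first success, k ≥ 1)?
1.7483

We have X ~ Geometric(p=0.572) (number of trials until the first success, k ≥ 1).

For a Geometric distribution with p=0.572 (number of trials until the first success, k ≥ 1):
E[X] = 1.7483

This is the expected (average) value of X.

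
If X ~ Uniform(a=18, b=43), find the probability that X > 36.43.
0.262800

We have X ~ Uniform(a=18, b=43).

P(X > 36.43) = 1 - P(X ≤ 36.43)
                = 1 - F(36.43)
                = 1 - 0.737200
                = 0.262800

So there's approximately a 26.3% chance that X exceeds 36.43.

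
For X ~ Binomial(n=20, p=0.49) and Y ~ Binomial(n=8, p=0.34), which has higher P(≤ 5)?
Y has higher probability (P(Y ≤ 5) = 0.9782 > P(X ≤ 5) = 0.0255)

Compute P(≤ 5) for each distribution:

X ~ Binomial(n=20, p=0.49):
P(X ≤ 5) = 0.0255

Y ~ Binomial(n=8, p=0.34):
P(Y ≤ 5) = 0.9782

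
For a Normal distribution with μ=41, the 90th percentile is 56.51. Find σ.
σ = 12.1025

For X ~ Normal(μ, σ), the p-th percentile satisfies x = μ + z_p × σ,
where z_p = Φ⁻¹(p) is the standard normal quantile.

Step 1: z_{0.9} = Φ⁻¹(0.9) = 1.2816

Step 2: Solve for σ:
56.51 = 41 + 1.2816 × σ
σ = (56.51 - 41) / 1.2816
σ = 15.51 / 1.2816
σ = 12.1025

Verification: μ + z × σ = 41 + 1.2816 × 12.1025 = 56.51 ✓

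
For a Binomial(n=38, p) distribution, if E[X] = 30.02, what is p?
p = 0.79

For a Binomial(n, p) distribution:
E[X] = n × p

Given n = 38 and E[X] = 30.02:
30.02 = 38 × p
p = 30.02 / 38 = 0.79

Verification: Binomial(38, 0.79) has E[X] = 30.02 ✓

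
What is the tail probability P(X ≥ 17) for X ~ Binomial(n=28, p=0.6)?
0.551023

We have X ~ Binomial(n=28, p=0.6).

For discrete distributions, P(X ≥ 17) = 1 - P(X ≤ 16).

P(X ≤ 16) = 0.448977
P(X ≥ 17) = 1 - 0.448977 = 0.551023

So there's approximately a 55.1% chance that X is at least 17.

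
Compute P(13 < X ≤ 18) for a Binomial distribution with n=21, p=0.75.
0.795563

We have X ~ Binomial(n=21, p=0.75).

To find P(13 < X ≤ 18), we use:
P(13 < X ≤ 18) = P(X ≤ 18) - P(X ≤ 13)
                 = F(18) - F(13)
                 = 0.925477 - 0.129913
                 = 0.795563

So there's approximately a 79.6% chance that X falls in this range.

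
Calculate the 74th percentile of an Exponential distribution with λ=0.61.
2.2083

We have X ~ Exponential(λ=0.61).

We want to find x such that P(X ≤ x) = 0.74.

This is the 74th percentile, which means 74% of values fall below this point.

Using the inverse CDF (quantile function):
x = F⁻¹(0.74) = 2.2083

Verification: P(X ≤ 2.2083) = 0.74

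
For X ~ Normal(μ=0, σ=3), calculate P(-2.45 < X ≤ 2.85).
0.621884

We have X ~ Normal(μ=0, σ=3).

To find P(-2.45 < X ≤ 2.85), we use:
P(-2.45 < X ≤ 2.85) = P(X ≤ 2.85) - P(X ≤ -2.45)
                 = F(2.85) - F(-2.45)
                 = 0.828944 - 0.207059
                 = 0.621884

So there's approximately a 62.2% chance that X falls in this range.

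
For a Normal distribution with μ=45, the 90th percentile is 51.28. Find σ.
σ = 4.9003

For X ~ Normal(μ, σ), the p-th percentile satisfies x = μ + z_p × σ,
where z_p = Φ⁻¹(p) is the standard normal quantile.

Step 1: z_{0.9} = Φ⁻¹(0.9) = 1.2816

Step 2: Solve for σ:
51.28 = 45 + 1.2816 × σ
σ = (51.28 - 45) / 1.2816
σ = 6.28 / 1.2816
σ = 4.9003

Verification: μ + z × σ = 45 + 1.2816 × 4.9003 = 51.28 ✓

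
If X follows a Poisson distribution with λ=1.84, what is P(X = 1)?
0.292224

We have X ~ Poisson(λ=1.84).

For a Poisson distribution, the PMF gives us the probability of each outcome.

Using the PMF formula:
P(X = 1) = 0.292224

Rounded to 4 decimal places: 0.2922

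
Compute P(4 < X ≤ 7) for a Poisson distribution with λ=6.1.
0.458207

We have X ~ Poisson(λ=6.1).

To find P(4 < X ≤ 7), we use:
P(4 < X ≤ 7) = P(X ≤ 7) - P(X ≤ 4)
                 = F(7) - F(4)
                 = 0.730101 - 0.271894
                 = 0.458207

So there's approximately a 45.8% chance that X falls in this range.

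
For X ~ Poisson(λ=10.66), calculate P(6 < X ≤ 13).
0.718048

We have X ~ Poisson(λ=10.66).

To find P(6 < X ≤ 13), we use:
P(6 < X ≤ 13) = P(X ≤ 13) - P(X ≤ 6)
                 = F(13) - F(6)
                 = 0.811757 - 0.093709
                 = 0.718048

So there's approximately a 71.8% chance that X falls in this range.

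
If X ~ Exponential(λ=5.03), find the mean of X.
0.1988

We have X ~ Exponential(λ=5.03).

For an Exponential distribution with λ=5.03:
E[X] = 0.1988

This is the expected (average) value of X.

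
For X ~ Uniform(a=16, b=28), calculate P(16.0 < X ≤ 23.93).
0.660833

We have X ~ Uniform(a=16, b=28).

To find P(16.0 < X ≤ 23.93), we use:
P(16.0 < X ≤ 23.93) = P(X ≤ 23.93) - P(X ≤ 16.0)
                 = F(23.93) - F(16.0)
                 = 0.660833 - 0.000000
                 = 0.660833

So there's approximately a 66.1% chance that X falls in this range.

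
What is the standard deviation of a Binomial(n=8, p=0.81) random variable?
1.1096

We have X ~ Binomial(n=8, p=0.81).

For a Binomial distribution with n=8, p=0.81:
σ = √Var(X) = 1.1096

The standard deviation is the square root of the variance.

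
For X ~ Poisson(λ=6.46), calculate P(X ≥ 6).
0.625118

We have X ~ Poisson(λ=6.46).

For discrete distributions, P(X ≥ 6) = 1 - P(X ≤ 5).

P(X ≤ 5) = 0.374882
P(X ≥ 6) = 1 - 0.374882 = 0.625118

So there's approximately a 62.5% chance that X is at least 6.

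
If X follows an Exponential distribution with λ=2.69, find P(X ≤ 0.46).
0.709862

We have X ~ Exponential(λ=2.69).

The CDF gives us P(X ≤ k).

Using the CDF:
P(X ≤ 0.46) = 0.709862

This means there's approximately a 71.0% chance that X is at most 0.46.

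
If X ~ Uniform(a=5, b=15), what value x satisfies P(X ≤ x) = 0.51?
10.1000

We have X ~ Uniform(a=5, b=15).

We want to find x such that P(X ≤ x) = 0.51.

This is the 51st percentile, which means 51% of values fall below this point.

Using the inverse CDF (quantile function):
x = F⁻¹(0.51) = 10.1000

Verification: P(X ≤ 10.1000) = 0.51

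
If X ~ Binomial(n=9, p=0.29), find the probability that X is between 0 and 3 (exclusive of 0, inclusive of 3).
0.706342

We have X ~ Binomial(n=9, p=0.29).

To find P(0 < X ≤ 3), we use:
P(0 < X ≤ 3) = P(X ≤ 3) - P(X ≤ 0)
                 = F(3) - F(0)
                 = 0.752190 - 0.045849
                 = 0.706342

So there's approximately a 70.6% chance that X falls in this range.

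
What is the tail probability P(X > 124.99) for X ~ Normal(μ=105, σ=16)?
0.105764

We have X ~ Normal(μ=105, σ=16).

P(X > 124.99) = 1 - P(X ≤ 124.99)
                = 1 - F(124.99)
                = 1 - 0.894236
                = 0.105764

So there's approximately a 10.6% chance that X exceeds 124.99.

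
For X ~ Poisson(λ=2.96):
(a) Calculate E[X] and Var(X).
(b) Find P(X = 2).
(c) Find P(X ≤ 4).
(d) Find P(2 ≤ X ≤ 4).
(a) E[X] = 2.9600, Var(X) = 2.9600
(b) P(X = 2) = 0.227008
(c) P(X ≤ 4) = 0.821939
(d) P(2 ≤ X ≤ 4) = 0.616736

We have X ~ Poisson(λ=2.96).

(a) Moments:
E[X] = 2.9600
Var(X) = 2.9600
σ = √Var(X) = 1.7205

(b) Point probability using PMF:
P(X = 2) = 0.227008

(c) Cumulative probability using CDF:
P(X ≤ 4) = F(4) = 0.821939

(d) Range probability:
P(2 ≤ X ≤ 4) = P(X ≤ 4) - P(X ≤ 1)
                   = F(4) - F(1)
                   = 0.821939 - 0.205203
                   = 0.616736

This means approximately 61.7% of outcomes fall in the interval [2, 4].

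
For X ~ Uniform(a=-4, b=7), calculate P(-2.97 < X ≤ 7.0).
0.906364

We have X ~ Uniform(a=-4, b=7).

To find P(-2.97 < X ≤ 7.0), we use:
P(-2.97 < X ≤ 7.0) = P(X ≤ 7.0) - P(X ≤ -2.97)
                 = F(7.0) - F(-2.97)
                 = 1.000000 - 0.093636
                 = 0.906364

So there's approximately a 90.6% chance that X falls in this range.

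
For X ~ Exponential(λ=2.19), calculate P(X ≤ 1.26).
0.936670

We have X ~ Exponential(λ=2.19).

The CDF gives us P(X ≤ k).

Using the CDF:
P(X ≤ 1.26) = 0.936670

This means there's approximately a 93.7% chance that X is at most 1.26.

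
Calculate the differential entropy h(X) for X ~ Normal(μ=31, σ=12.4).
3.9366 nats

We have X ~ Normal(μ=31, σ=12.4).

The differential entropy measures the uncertainty or information content of the distribution.

For a Normal distribution with μ=31, σ=12.4:
h(X) = 3.9366 nats

(In bits, this would be 5.6794 bits.)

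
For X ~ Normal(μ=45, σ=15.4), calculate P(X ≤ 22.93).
0.075912

We have X ~ Normal(μ=45, σ=15.4).

The CDF gives us P(X ≤ k).

Using the CDF:
P(X ≤ 22.93) = 0.075912

This means there's approximately a 7.6% chance that X is at most 22.93.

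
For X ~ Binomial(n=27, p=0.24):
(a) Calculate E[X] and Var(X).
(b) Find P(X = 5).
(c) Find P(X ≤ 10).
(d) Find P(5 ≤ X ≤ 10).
(a) E[X] = 6.4800, Var(X) = 4.9248
(b) P(X = 5) = 0.153458
(c) P(X ≤ 10) = 0.959690
(d) P(5 ≤ X ≤ 10) = 0.771340

We have X ~ Binomial(n=27, p=0.24).

(a) Moments:
E[X] = 6.4800
Var(X) = 4.9248
σ = √Var(X) = 2.2192

(b) Point probability using PMF:
P(X = 5) = 0.153458

(c) Cumulative probability using CDF:
P(X ≤ 10) = F(10) = 0.959690

(d) Range probability:
P(5 ≤ X ≤ 10) = P(X ≤ 10) - P(X ≤ 4)
                   = F(10) - F(4)
                   = 0.959690 - 0.188350
                   = 0.771340

This means approximately 77.1% of outcomes fall in the interval [5, 10].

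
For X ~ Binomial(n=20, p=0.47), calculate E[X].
9.4000

We have X ~ Binomial(n=20, p=0.47).

For a Binomial distribution with n=20, p=0.47:
E[X] = 9.4000

This is the expected (average) value of X.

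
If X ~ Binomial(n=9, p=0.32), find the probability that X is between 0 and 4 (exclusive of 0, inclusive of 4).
0.843728

We have X ~ Binomial(n=9, p=0.32).

To find P(0 < X ≤ 4), we use:
P(0 < X ≤ 4) = P(X ≤ 4) - P(X ≤ 0)
                 = F(4) - F(0)
                 = 0.874815 - 0.031087
                 = 0.843728

So there's approximately a 84.4% chance that X falls in this range.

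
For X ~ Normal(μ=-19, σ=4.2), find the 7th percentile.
-25.1983

We have X ~ Normal(μ=-19, σ=4.2).

We want to find x such that P(X ≤ x) = 0.07.

This is the 7th percentile, which means 7% of values fall below this point.

Using the inverse CDF (quantile function):
x = F⁻¹(0.07) = -25.1983

Verification: P(X ≤ -25.1983) = 0.07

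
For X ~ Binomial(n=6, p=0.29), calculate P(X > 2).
0.237395

We have X ~ Binomial(n=6, p=0.29).

P(X > 2) = 1 - P(X ≤ 2)
                = 1 - F(2)
                = 1 - 0.762605
                = 0.237395

So there's approximately a 23.7% chance that X exceeds 2.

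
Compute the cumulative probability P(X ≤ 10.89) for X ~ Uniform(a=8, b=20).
0.240833

We have X ~ Uniform(a=8, b=20).

The CDF gives us P(X ≤ k).

Using the CDF:
P(X ≤ 10.89) = 0.240833

This means there's approximately a 24.1% chance that X is at most 10.89.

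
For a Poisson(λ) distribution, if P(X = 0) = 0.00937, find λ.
λ = 4.6702

For a Poisson(λ) distribution, the PMF at 0 is:
P(X = 0) = λ^0 e^(-λ) / 0! = e^(-λ)

Given P(X = 0) = 0.00937:
e^(-λ) = 0.00937
-λ = ln(0.00937)
λ = -ln(0.00937) = 4.6702

Verification: e^(-4.6702) = 0.00937 ✓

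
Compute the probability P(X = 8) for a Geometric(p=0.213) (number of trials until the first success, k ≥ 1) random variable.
0.039829

We have X ~ Geometric(p=0.213) (number of trials until the first success, k ≥ 1).

For a Geometric distribution, the PMF gives us the probability of each outcome.

Using the PMF formula:
P(X = 8) = 0.039829

Rounded to 4 decimal places: 0.0398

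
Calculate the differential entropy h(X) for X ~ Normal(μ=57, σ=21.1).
4.4682 nats

We have X ~ Normal(μ=57, σ=21.1).

The differential entropy measures the uncertainty or information content of the distribution.

For a Normal distribution with μ=57, σ=21.1:
h(X) = 4.4682 nats

(In bits, this would be 6.4463 bits.)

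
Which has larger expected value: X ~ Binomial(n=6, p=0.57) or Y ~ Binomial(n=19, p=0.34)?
Y has larger mean (6.4600 > 3.4200)

Compute the expected value for each distribution:

X ~ Binomial(n=6, p=0.57):
E[X] = 3.4200

Y ~ Binomial(n=19, p=0.34):
E[Y] = 6.4600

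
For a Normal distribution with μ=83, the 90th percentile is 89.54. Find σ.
σ = 5.1032

For X ~ Normal(μ, σ), the p-th percentile satisfies x = μ + z_p × σ,
where z_p = Φ⁻¹(p) is the standard normal quantile.

Step 1: z_{0.9} = Φ⁻¹(0.9) = 1.2816

Step 2: Solve for σ:
89.54 = 83 + 1.2816 × σ
σ = (89.54 - 83) / 1.2816
σ = 6.54 / 1.2816
σ = 5.1032

Verification: μ + z × σ = 83 + 1.2816 × 5.1032 = 89.54 ✓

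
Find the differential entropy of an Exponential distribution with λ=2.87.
-0.0543 nats

We have X ~ Exponential(λ=2.87).

The differential entropy measures the uncertainty or information content of the distribution.

For an Exponential distribution with λ=2.87:
h(X) = -0.0543 nats

(In bits, this would be -0.0784 bits.)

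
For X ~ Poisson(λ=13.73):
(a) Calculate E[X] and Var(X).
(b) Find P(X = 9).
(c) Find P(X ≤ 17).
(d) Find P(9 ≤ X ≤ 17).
(a) E[X] = 13.7300, Var(X) = 13.7300
(b) P(X = 9) = 0.052049
(c) P(X ≤ 17) = 0.845881
(d) P(9 ≤ X ≤ 17) = 0.775119

We have X ~ Poisson(λ=13.73).

(a) Moments:
E[X] = 13.7300
Var(X) = 13.7300
σ = √Var(X) = 3.7054

(b) Point probability using PMF:
P(X = 9) = 0.052049

(c) Cumulative probability using CDF:
P(X ≤ 17) = F(17) = 0.845881

(d) Range probability:
P(9 ≤ X ≤ 17) = P(X ≤ 17) - P(X ≤ 8)
                   = F(17) - F(8)
                   = 0.845881 - 0.070763
                   = 0.775119

This means approximately 77.5% of outcomes fall in the interval [9, 17].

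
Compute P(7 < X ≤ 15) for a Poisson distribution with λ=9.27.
0.678993

We have X ~ Poisson(λ=9.27).

To find P(7 < X ≤ 15), we use:
P(7 < X ≤ 15) = P(X ≤ 15) - P(X ≤ 7)
                 = F(15) - F(7)
                 = 0.972230 - 0.293237
                 = 0.678993

So there's approximately a 67.9% chance that X falls in this range.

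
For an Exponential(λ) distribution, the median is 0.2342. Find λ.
λ = 2.9596

For X ~ Exponential(λ), the CDF is F(x) = 1 - e^(-λx).
The median m satisfies F(m) = 0.5:
1 - e^(-λm) = 0.5
e^(-λm) = 0.5
λm = ln(2)
m = ln(2) / λ

Given m = 0.2342:
λ = ln(2) / 0.2342 = 0.693147 / 0.2342 = 2.9596

Verification: ln(2) / 2.9596 = 0.2342 ✓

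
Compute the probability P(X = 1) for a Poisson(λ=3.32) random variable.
0.120027

We have X ~ Poisson(λ=3.32).

For a Poisson distribution, the PMF gives us the probability of each outcome.

Using the PMF formula:
P(X = 1) = 0.120027

Rounded to 4 decimal places: 0.1200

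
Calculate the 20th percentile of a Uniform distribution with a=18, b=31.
20.6000

We have X ~ Uniform(a=18, b=31).

We want to find x such that P(X ≤ x) = 0.2.

This is the 20th percentile, which means 20% of values fall below this point.

Using the inverse CDF (quantile function):
x = F⁻¹(0.2) = 20.6000

Verification: P(X ≤ 20.6000) = 0.2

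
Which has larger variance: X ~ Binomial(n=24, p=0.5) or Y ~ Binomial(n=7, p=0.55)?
X has larger variance (6.0000 > 1.7325)

Compute the variance for each distribution:

X ~ Binomial(n=24, p=0.5):
Var(X) = 6.0000

Y ~ Binomial(n=7, p=0.55):
Var(Y) = 1.7325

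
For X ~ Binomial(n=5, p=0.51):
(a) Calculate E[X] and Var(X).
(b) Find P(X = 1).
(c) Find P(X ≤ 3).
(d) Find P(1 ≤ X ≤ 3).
(a) E[X] = 2.5500, Var(X) = 1.2495
(b) P(X = 1) = 0.147002
(c) P(X ≤ 3) = 0.799750
(d) P(1 ≤ X ≤ 3) = 0.771503

We have X ~ Binomial(n=5, p=0.51).

(a) Moments:
E[X] = 2.5500
Var(X) = 1.2495
σ = √Var(X) = 1.1178

(b) Point probability using PMF:
P(X = 1) = 0.147002

(c) Cumulative probability using CDF:
P(X ≤ 3) = F(3) = 0.799750

(d) Range probability:
P(1 ≤ X ≤ 3) = P(X ≤ 3) - P(X ≤ 0)
                   = F(3) - F(0)
                   = 0.799750 - 0.028248
                   = 0.771503

This means approximately 77.2% of outcomes fall in the interval [1, 3].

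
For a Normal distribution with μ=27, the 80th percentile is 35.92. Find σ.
σ = 10.5986

For X ~ Normal(μ, σ), the p-th percentile satisfies x = μ + z_p × σ,
where z_p = Φ⁻¹(p) is the standard normal quantile.

Step 1: z_{0.8} = Φ⁻¹(0.8) = 0.8416

Step 2: Solve for σ:
35.92 = 27 + 0.8416 × σ
σ = (35.92 - 27) / 0.8416
σ = 8.92 / 0.8416
σ = 10.5986

Verification: μ + z × σ = 27 + 0.8416 × 10.5986 = 35.92 ✓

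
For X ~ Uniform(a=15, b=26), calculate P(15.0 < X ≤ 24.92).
0.901818

We have X ~ Uniform(a=15, b=26).

To find P(15.0 < X ≤ 24.92), we use:
P(15.0 < X ≤ 24.92) = P(X ≤ 24.92) - P(X ≤ 15.0)
                 = F(24.92) - F(15.0)
                 = 0.901818 - 0.000000
                 = 0.901818

So there's approximately a 90.2% chance that X falls in this range.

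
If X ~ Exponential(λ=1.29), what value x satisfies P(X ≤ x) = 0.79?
1.2098

We have X ~ Exponential(λ=1.29).

We want to find x such that P(X ≤ x) = 0.79.

This is the 79th percentile, which means 79% of values fall below this point.

Using the inverse CDF (quantile function):
x = F⁻¹(0.79) = 1.2098

Verification: P(X ≤ 1.2098) = 0.79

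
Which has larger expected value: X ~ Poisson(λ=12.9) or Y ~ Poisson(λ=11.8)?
X has larger mean (12.9000 > 11.8000)

Compute the expected value for each distribution:

X ~ Poisson(λ=12.9):
E[X] = 12.9000

Y ~ Poisson(λ=11.8):
E[Y] = 11.8000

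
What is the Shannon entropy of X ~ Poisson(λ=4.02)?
2.0893 nats

We have X ~ Poisson(λ=4.02).

The Shannon entropy measures the uncertainty or information content of the distribution.

For a Poisson distribution with λ=4.02:
H(X) = 2.0893 nats

(In bits, this would be 3.0143 bits.)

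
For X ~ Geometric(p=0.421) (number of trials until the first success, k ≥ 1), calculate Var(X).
3.2667

We have X ~ Geometric(p=0.421) (number of trials until the first success, k ≥ 1).

For a Geometric distribution with p=0.421 (number of trials until the first success, k ≥ 1):
Var(X) = 3.2667

The variance measures the spread of the distribution around the mean.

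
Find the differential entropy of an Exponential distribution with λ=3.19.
-0.1600 nats

We have X ~ Exponential(λ=3.19).

The differential entropy measures the uncertainty or information content of the distribution.

For an Exponential distribution with λ=3.19:
h(X) = -0.1600 nats

(In bits, this would be -0.2309 bits.)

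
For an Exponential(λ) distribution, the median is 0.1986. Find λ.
λ = 3.4902

For X ~ Exponential(λ), the CDF is F(x) = 1 - e^(-λx).
The median m satisfies F(m) = 0.5:
1 - e^(-λm) = 0.5
e^(-λm) = 0.5
λm = ln(2)
m = ln(2) / λ

Given m = 0.1986:
λ = ln(2) / 0.1986 = 0.693147 / 0.1986 = 3.4902

Verification: ln(2) / 3.4902 = 0.1986 ✓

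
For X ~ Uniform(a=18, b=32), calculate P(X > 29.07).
0.209286

We have X ~ Uniform(a=18, b=32).

P(X > 29.07) = 1 - P(X ≤ 29.07)
                = 1 - F(29.07)
                = 1 - 0.790714
                = 0.209286

So there's approximately a 20.9% chance that X exceeds 29.07.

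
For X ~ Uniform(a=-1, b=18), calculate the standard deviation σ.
5.4848

We have X ~ Uniform(a=-1, b=18).

For a Uniform distribution with a=-1, b=18:
σ = √Var(X) = 5.4848

The standard deviation is the square root of the variance.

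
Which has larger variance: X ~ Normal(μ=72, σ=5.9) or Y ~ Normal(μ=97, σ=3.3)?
X has larger variance (34.8100 > 10.8900)

Compute the variance for each distribution:

X ~ Normal(μ=72, σ=5.9):
Var(X) = 34.8100

Y ~ Normal(μ=97, σ=3.3):
Var(Y) = 10.8900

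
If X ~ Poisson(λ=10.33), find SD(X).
3.2140

We have X ~ Poisson(λ=10.33).

For a Poisson distribution with λ=10.33:
σ = √Var(X) = 3.2140

The standard deviation is the square root of the variance.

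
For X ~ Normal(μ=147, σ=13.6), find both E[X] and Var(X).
E[X] = 147.0000, Var(X) = 184.9600

We have X ~ Normal(μ=147, σ=13.6).

For a Normal distribution with μ=147, σ=13.6:

Expected value:
E[X] = 147.0000

Variance:
Var(X) = 184.9600

Standard deviation:
σ = √Var(X) = 13.6000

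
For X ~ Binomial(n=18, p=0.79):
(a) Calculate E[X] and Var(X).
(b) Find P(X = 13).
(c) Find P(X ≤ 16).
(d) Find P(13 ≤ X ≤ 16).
(a) E[X] = 14.2200, Var(X) = 2.9862
(b) P(X = 13) = 0.163353
(c) P(X ≤ 16) = 0.916905
(d) P(13 ≤ X ≤ 16) = 0.758290

We have X ~ Binomial(n=18, p=0.79).

(a) Moments:
E[X] = 14.2200
Var(X) = 2.9862
σ = √Var(X) = 1.7281

(b) Point probability using PMF:
P(X = 13) = 0.163353

(c) Cumulative probability using CDF:
P(X ≤ 16) = F(16) = 0.916905

(d) Range probability:
P(13 ≤ X ≤ 16) = P(X ≤ 16) - P(X ≤ 12)
                   = F(16) - F(12)
                   = 0.916905 - 0.158615
                   = 0.758290

This means approximately 75.8% of outcomes fall in the interval [13, 16].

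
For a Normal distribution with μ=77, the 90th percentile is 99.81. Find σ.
σ = 17.7987

For X ~ Normal(μ, σ), the p-th percentile satisfies x = μ + z_p × σ,
where z_p = Φ⁻¹(p) is the standard normal quantile.

Step 1: z_{0.9} = Φ⁻¹(0.9) = 1.2816

Step 2: Solve for σ:
99.81 = 77 + 1.2816 × σ
σ = (99.81 - 77) / 1.2816
σ = 22.81 / 1.2816
σ = 17.7987

Verification: μ + z × σ = 77 + 1.2816 × 17.7987 = 99.81 ✓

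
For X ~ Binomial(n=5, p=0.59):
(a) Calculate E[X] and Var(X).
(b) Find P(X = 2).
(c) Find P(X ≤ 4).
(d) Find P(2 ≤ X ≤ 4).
(a) E[X] = 2.9500, Var(X) = 1.2095
(b) P(X = 2) = 0.239914
(c) P(X ≤ 4) = 0.928508
(d) P(2 ≤ X ≤ 4) = 0.833562

We have X ~ Binomial(n=5, p=0.59).

(a) Moments:
E[X] = 2.9500
Var(X) = 1.2095
σ = √Var(X) = 1.0998

(b) Point probability using PMF:
P(X = 2) = 0.239914

(c) Cumulative probability using CDF:
P(X ≤ 4) = F(4) = 0.928508

(d) Range probability:
P(2 ≤ X ≤ 4) = P(X ≤ 4) - P(X ≤ 1)
                   = F(4) - F(1)
                   = 0.928508 - 0.094946
                   = 0.833562

This means approximately 83.4% of outcomes fall in the interval [2, 4].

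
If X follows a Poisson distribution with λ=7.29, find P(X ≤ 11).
0.932448

We have X ~ Poisson(λ=7.29).

The CDF gives us P(X ≤ k).

Using the CDF:
P(X ≤ 11) = 0.932448

This means there's approximately a 93.2% chance that X is at most 11.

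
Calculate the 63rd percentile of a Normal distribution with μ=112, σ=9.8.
115.2522

We have X ~ Normal(μ=112, σ=9.8).

We want to find x such that P(X ≤ x) = 0.63.

This is the 63rd percentile, which means 63% of values fall below this point.

Using the inverse CDF (quantile function):
x = F⁻¹(0.63) = 115.2522

Verification: P(X ≤ 115.2522) = 0.63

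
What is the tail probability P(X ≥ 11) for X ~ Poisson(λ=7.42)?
0.130988

We have X ~ Poisson(λ=7.42).

For discrete distributions, P(X ≥ 11) = 1 - P(X ≤ 10).

P(X ≤ 10) = 0.869012
P(X ≥ 11) = 1 - 0.869012 = 0.130988

So there's approximately a 13.1% chance that X is at least 11.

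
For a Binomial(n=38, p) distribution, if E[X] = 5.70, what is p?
p = 0.15

For a Binomial(n, p) distribution:
E[X] = n × p

Given n = 38 and E[X] = 5.70:
5.70 = 38 × p
p = 5.70 / 38 = 0.15

Verification: Binomial(38, 0.15) has E[X] = 5.70 ✓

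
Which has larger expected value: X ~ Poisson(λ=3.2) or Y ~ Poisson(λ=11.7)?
Y has larger mean (11.7000 > 3.2000)

Compute the expected value for each distribution:

X ~ Poisson(λ=3.2):
E[X] = 3.2000

Y ~ Poisson(λ=11.7):
E[Y] = 11.7000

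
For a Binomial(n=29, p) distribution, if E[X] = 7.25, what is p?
p = 0.25

For a Binomial(n, p) distribution:
E[X] = n × p

Given n = 29 and E[X] = 7.25:
7.25 = 29 × p
p = 7.25 / 29 = 0.25

Verification: Binomial(29, 0.25) has E[X] = 7.25 ✓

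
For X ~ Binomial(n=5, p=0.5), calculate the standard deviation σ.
1.1180

We have X ~ Binomial(n=5, p=0.5).

For a Binomial distribution with n=5, p=0.5:
σ = √Var(X) = 1.1180

The standard deviation is the square root of the variance.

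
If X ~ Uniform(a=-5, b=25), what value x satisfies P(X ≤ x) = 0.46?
8.8000

We have X ~ Uniform(a=-5, b=25).

We want to find x such that P(X ≤ x) = 0.46.

This is the 46th percentile, which means 46% of values fall below this point.

Using the inverse CDF (quantile function):
x = F⁻¹(0.46) = 8.8000

Verification: P(X ≤ 8.8000) = 0.46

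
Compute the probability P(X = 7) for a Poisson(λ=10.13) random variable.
0.086583

We have X ~ Poisson(λ=10.13).

For a Poisson distribution, the PMF gives us the probability of each outcome.

Using the PMF formula:
P(X = 7) = 0.086583

Rounded to 4 decimal places: 0.0866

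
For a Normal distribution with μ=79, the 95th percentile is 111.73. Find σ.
σ = 19.8984

For X ~ Normal(μ, σ), the p-th percentile satisfies x = μ + z_p × σ,
where z_p = Φ⁻¹(p) is the standard normal quantile.

Step 1: z_{0.95} = Φ⁻¹(0.95) = 1.6449

Step 2: Solve for σ:
111.73 = 79 + 1.6449 × σ
σ = (111.73 - 79) / 1.6449
σ = 32.73 / 1.6449
σ = 19.8984

Verification: μ + z × σ = 79 + 1.6449 × 19.8984 = 111.73 ✓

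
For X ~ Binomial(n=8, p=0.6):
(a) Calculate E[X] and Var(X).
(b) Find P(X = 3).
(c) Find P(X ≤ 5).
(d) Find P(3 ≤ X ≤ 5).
(a) E[X] = 4.8000, Var(X) = 1.9200
(b) P(X = 3) = 0.123863
(c) P(X ≤ 5) = 0.684605
(d) P(3 ≤ X ≤ 5) = 0.634798

We have X ~ Binomial(n=8, p=0.6).

(a) Moments:
E[X] = 4.8000
Var(X) = 1.9200
σ = √Var(X) = 1.3856

(b) Point probability using PMF:
P(X = 3) = 0.123863

(c) Cumulative probability using CDF:
P(X ≤ 5) = F(5) = 0.684605

(d) Range probability:
P(3 ≤ X ≤ 5) = P(X ≤ 5) - P(X ≤ 2)
                   = F(5) - F(2)
                   = 0.684605 - 0.049807
                   = 0.634798

This means approximately 63.5% of outcomes fall in the interval [3, 5].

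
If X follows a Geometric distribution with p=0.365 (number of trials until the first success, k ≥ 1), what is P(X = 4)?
0.093457

We have X ~ Geometric(p=0.365) (number of trials until the first success, k ≥ 1).

For a Geometric distribution, the PMF gives us the probability of each outcome.

Using the PMF formula:
P(X = 4) = 0.093457

Rounded to 4 decimal places: 0.0935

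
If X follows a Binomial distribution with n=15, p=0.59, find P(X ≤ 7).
0.237391

We have X ~ Binomial(n=15, p=0.59).

The CDF gives us P(X ≤ k).

Using the CDF:
P(X ≤ 7) = 0.237391

This means there's approximately a 23.7% chance that X is at most 7.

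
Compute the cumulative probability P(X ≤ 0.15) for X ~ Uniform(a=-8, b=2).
0.815000

We have X ~ Uniform(a=-8, b=2).

The CDF gives us P(X ≤ k).

Using the CDF:
P(X ≤ 0.15) = 0.815000

This means there's approximately a 81.5% chance that X is at most 0.15.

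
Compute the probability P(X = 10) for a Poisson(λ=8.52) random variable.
0.110776

We have X ~ Poisson(λ=8.52).

For a Poisson distribution, the PMF gives us the probability of each outcome.

Using the PMF formula:
P(X = 10) = 0.110776

Rounded to 4 decimal places: 0.1108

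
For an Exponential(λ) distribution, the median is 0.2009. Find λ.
λ = 3.4502

For X ~ Exponential(λ), the CDF is F(x) = 1 - e^(-λx).
The median m satisfies F(m) = 0.5:
1 - e^(-λm) = 0.5
e^(-λm) = 0.5
λm = ln(2)
m = ln(2) / λ

Given m = 0.2009:
λ = ln(2) / 0.2009 = 0.693147 / 0.2009 = 3.4502

Verification: ln(2) / 3.4502 = 0.2009 ✓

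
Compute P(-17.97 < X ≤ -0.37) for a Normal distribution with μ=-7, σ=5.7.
0.850475

We have X ~ Normal(μ=-7, σ=5.7).

To find P(-17.97 < X ≤ -0.37), we use:
P(-17.97 < X ≤ -0.37) = P(X ≤ -0.37) - P(X ≤ -17.97)
                 = F(-0.37) - F(-17.97)
                 = 0.877617 - 0.027142
                 = 0.850475

So there's approximately a 85.0% chance that X falls in this range.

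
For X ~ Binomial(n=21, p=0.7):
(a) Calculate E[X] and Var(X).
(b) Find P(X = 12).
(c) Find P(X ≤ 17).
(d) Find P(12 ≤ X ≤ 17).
(a) E[X] = 14.7000, Var(X) = 4.4100
(b) P(X = 12) = 0.080078
(c) P(X ≤ 17) = 0.914394
(d) P(12 ≤ X ≤ 17) = 0.846822

We have X ~ Binomial(n=21, p=0.7).

(a) Moments:
E[X] = 14.7000
Var(X) = 4.4100
σ = √Var(X) = 2.1000

(b) Point probability using PMF:
P(X = 12) = 0.080078

(c) Cumulative probability using CDF:
P(X ≤ 17) = F(17) = 0.914394

(d) Range probability:
P(12 ≤ X ≤ 17) = P(X ≤ 17) - P(X ≤ 11)
                   = F(17) - F(11)
                   = 0.914394 - 0.067573
                   = 0.846822

This means approximately 84.7% of outcomes fall in the interval [12, 17].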